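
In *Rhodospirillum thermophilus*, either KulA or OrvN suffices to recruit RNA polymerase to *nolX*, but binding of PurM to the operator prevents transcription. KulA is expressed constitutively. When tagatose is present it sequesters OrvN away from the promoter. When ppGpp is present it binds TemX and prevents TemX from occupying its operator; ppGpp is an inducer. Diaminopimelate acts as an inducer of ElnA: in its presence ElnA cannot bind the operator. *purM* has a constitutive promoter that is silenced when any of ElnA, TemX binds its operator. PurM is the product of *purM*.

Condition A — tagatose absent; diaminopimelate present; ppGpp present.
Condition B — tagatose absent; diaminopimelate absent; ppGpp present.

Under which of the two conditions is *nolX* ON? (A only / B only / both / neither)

Condition A:
KulA is produced constitutively and is active.
Tagatose is absent, so OrvN is active.
Diaminopimelate is present, so ElnA is inactive.
ppGpp is present, so TemX is inactive.
With no repressor bound, *purM* is transcribed.
So PurM is produced and active.
With repressor PurM bound, *nolX* is not transcribed.
→ *nolX* is OFF in A.
Condition B:
KulA is produced constitutively and is active.
Tagatose is absent, so OrvN is active.
Diaminopimelate is absent, so ElnA is active.
ppGpp is present, so TemX is inactive.
With repressor ElnA bound, *purM* is not transcribed.
So PurM is not produced.
Activator KulA is present, so *nolX* is transcribed.
→ *nolX* is ON in B.

B only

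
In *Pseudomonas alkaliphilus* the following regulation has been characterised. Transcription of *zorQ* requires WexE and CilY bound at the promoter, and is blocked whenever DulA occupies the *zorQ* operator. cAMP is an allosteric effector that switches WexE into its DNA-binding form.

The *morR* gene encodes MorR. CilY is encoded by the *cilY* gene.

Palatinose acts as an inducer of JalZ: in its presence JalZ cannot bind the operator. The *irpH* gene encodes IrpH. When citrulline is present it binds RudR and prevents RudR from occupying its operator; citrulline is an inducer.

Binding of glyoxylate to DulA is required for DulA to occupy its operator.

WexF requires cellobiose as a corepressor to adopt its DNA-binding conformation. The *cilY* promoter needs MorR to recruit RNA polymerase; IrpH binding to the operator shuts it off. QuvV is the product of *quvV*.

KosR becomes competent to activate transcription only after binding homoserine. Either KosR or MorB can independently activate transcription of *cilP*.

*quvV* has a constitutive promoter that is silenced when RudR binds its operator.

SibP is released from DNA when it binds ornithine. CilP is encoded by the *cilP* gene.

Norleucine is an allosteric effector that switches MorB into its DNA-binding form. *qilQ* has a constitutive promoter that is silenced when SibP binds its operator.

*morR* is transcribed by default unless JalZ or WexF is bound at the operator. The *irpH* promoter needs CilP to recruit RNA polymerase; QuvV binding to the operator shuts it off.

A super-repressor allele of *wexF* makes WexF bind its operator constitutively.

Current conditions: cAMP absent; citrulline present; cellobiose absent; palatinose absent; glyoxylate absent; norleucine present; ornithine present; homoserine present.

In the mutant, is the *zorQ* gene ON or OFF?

OFF

Glyoxylate is absent, so DulA is inactive.
cAMP is absent, so WexE is inactive.
Homoserine is present, so KosR is active.
Norleucine is present, so MorB is active.
Activator KosR is present, so *cilP* is transcribed.
So CilP is produced and active.
Citrulline is present, so RudR is inactive.
With no repressor bound, *quvV* is transcribed.
So QuvV is produced and active.
With repressor QuvV bound, *irpH* is not transcribed.
So IrpH is not produced.
Palatinose is absent, so JalZ is active.
WexF is constitutively active in this strain.
With repressor JalZ bound, *morR* is not transcribed.
So MorR is not produced.
Required activator MorR is absent, so *cilY* is not transcribed.
So CilY is not produced.
Required activator WexE is absent, so *zorQ* is not transcribed.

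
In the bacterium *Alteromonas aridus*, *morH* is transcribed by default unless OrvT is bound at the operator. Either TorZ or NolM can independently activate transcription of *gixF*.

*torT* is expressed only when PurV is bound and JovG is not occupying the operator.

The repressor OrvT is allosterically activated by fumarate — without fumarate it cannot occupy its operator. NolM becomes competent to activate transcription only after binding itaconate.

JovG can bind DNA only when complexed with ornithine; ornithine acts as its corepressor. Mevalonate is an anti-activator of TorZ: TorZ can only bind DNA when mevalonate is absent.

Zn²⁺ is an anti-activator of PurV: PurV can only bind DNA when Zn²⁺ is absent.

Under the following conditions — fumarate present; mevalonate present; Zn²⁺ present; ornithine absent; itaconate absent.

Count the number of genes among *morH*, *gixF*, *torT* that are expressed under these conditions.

Fumarate is present, so OrvT is active.
With repressor OrvT bound, *morH* is not transcribed.
→ *morH* is OFF.
Mevalonate is present, so TorZ is inactive.
Itaconate is absent, so NolM is inactive.
No activator is available at the *gixF* promoter, so *gixF* is not transcribed.
→ *gixF* is OFF.
Ornithine is absent, so JovG is inactive.
Zn²⁺ is present, so PurV is inactive.
Required activator PurV is absent, so *torT* is not transcribed.
→ *torT* is OFF.
0 of the 3 genes are transcribed.

0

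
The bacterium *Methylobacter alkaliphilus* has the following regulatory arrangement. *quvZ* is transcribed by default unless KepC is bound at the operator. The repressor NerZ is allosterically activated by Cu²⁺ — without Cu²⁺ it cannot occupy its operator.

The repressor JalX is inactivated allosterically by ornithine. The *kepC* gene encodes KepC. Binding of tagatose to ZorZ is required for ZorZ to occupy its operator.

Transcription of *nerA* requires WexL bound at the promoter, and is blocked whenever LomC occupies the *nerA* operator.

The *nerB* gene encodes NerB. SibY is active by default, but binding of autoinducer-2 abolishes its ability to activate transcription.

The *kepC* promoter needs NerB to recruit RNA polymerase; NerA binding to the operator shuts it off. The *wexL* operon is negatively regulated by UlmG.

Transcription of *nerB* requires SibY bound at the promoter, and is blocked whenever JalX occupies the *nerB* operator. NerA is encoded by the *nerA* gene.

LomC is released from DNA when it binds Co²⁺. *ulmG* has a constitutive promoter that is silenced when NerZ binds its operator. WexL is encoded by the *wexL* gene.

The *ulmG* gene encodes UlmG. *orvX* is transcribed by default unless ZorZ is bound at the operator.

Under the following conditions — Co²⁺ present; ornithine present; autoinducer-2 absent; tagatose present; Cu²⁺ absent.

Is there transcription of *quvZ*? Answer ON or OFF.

OFF

Cu²⁺ is absent, so NerZ is inactive.
With no repressor bound, *ulmG* is transcribed.
So UlmG is produced and active.
With repressor UlmG bound, *wexL* is not transcribed.
So WexL is not produced.
Co²⁺ is present, so LomC is inactive.
Required activator WexL is absent, so *nerA* is not transcribed.
So NerA is not produced.
Ornithine is present, so JalX is inactive.
Autoinducer-2 is absent, so SibY is active.
No repressor is bound and SibY is active, so *nerB* is transcribed.
So NerB is produced and active.
No repressor is bound and NerB is active, so *kepC* is transcribed.
So KepC is produced and active.
With repressor KepC bound, *quvZ* is not transcribed.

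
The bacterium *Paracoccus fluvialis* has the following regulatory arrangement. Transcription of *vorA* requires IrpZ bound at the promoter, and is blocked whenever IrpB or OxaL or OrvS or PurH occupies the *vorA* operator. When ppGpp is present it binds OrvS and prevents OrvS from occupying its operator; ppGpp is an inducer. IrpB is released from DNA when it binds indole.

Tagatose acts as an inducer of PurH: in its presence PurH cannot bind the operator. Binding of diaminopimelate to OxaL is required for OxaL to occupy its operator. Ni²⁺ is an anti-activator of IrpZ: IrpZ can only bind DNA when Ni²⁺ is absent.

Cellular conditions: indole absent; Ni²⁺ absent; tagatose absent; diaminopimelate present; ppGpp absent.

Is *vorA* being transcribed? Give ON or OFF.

Indole is absent, so IrpB is active.
Diaminopimelate is present, so OxaL is active.
ppGpp is absent, so OrvS is active.
Ni²⁺ is absent, so IrpZ is active.
Tagatose is absent, so PurH is active.
With repressor IrpB bound, *vorA* is not transcribed.

OFF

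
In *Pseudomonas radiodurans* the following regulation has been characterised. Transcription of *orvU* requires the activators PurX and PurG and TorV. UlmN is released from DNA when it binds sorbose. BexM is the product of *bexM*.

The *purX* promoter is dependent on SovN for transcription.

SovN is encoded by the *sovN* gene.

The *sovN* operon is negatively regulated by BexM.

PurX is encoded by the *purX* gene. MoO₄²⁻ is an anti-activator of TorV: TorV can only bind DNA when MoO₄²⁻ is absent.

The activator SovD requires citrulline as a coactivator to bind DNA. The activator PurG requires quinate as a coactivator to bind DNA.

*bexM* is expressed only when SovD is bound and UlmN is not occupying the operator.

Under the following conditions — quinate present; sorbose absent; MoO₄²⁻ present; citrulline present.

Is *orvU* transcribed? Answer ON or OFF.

OFF

Sorbose is absent, so UlmN is active.
Citrulline is present, so SovD is active.
With repressor UlmN bound, *bexM* is not transcribed.
So BexM is not produced.
With no repressor bound, *sovN* is transcribed.
So SovN is produced and active.
No repressor is bound and SovN is active, so *purX* is transcribed.
So PurX is produced and active.
Quinate is present, so PurG is active.
MoO₄²⁻ is present, so TorV is inactive.
Required activator TorV is absent, so *orvU* is not transcribed.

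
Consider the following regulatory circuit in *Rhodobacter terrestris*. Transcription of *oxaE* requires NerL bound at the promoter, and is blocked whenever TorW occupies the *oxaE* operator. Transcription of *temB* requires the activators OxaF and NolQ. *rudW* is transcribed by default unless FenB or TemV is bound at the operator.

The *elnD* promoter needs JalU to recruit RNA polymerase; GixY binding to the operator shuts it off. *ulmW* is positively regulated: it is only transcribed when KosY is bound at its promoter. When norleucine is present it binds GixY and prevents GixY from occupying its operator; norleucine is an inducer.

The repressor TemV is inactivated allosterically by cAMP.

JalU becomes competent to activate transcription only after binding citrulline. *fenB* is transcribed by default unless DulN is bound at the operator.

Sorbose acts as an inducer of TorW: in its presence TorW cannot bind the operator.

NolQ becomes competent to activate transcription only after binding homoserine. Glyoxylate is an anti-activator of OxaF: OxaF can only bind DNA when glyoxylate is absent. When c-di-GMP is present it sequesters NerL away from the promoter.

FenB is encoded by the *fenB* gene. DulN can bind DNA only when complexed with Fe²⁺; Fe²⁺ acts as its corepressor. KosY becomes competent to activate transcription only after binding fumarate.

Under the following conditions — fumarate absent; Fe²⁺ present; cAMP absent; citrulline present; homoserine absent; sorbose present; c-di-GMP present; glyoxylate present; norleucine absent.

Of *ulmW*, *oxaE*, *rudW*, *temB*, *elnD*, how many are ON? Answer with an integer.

Fumarate is absent, so KosY is inactive.
Required activator KosY is absent, so *ulmW* is not transcribed.
→ *ulmW* is OFF.
c-di-GMP is present, so NerL is inactive.
Sorbose is present, so TorW is inactive.
Required activator NerL is absent, so *oxaE* is not transcribed.
→ *oxaE* is OFF.
Fe²⁺ is present, so DulN is active.
With repressor DulN bound, *fenB* is not transcribed.
So FenB is not produced.
cAMP is absent, so TemV is active.
With repressor TemV bound, *rudW* is not transcribed.
→ *rudW* is OFF.
Glyoxylate is present, so OxaF is inactive.
Homoserine is absent, so NolQ is inactive.
Required activator OxaF is absent, so *temB* is not transcribed.
→ *temB* is OFF.
Norleucine is absent, so GixY is active.
Citrulline is present, so JalU is active.
With repressor GixY bound, *elnD* is not transcribed.
→ *elnD* is OFF.
0 of the 5 genes are transcribed.

0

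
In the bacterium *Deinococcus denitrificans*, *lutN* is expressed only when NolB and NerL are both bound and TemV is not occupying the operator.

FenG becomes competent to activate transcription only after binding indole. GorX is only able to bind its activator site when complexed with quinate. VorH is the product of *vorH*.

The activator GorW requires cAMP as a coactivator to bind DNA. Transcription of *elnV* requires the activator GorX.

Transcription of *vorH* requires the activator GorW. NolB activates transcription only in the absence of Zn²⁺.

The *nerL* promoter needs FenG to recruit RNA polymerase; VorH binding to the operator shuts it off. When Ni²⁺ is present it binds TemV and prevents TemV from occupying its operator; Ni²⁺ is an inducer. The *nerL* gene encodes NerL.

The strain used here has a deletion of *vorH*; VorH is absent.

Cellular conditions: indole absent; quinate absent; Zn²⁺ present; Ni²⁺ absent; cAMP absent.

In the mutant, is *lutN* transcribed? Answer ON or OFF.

Zn²⁺ is present, so NolB is inactive.
Ni²⁺ is absent, so TemV is active.
Indole is absent, so FenG is inactive.
VorH is non-functional in this strain, so it has no effect.
Required activator FenG is absent, so *nerL* is not transcribed.
So NerL is not produced.
With repressor TemV bound, *lutN* is not transcribed.

OFF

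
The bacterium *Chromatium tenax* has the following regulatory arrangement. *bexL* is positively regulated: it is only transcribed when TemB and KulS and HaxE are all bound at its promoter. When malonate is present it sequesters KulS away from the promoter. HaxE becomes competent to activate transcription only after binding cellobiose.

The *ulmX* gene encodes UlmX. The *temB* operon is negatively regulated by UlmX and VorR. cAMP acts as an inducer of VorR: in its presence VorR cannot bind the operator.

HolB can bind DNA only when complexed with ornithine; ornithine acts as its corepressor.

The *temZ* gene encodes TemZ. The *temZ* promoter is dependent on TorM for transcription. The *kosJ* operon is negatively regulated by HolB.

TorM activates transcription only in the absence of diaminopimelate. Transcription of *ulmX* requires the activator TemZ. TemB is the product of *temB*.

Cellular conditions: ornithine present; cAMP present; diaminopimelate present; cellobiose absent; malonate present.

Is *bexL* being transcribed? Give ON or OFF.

OFF

Diaminopimelate is present, so TorM is inactive.
Required activator TorM is absent, so *temZ* is not transcribed.
So TemZ is not produced.
Required activator TemZ is absent, so *ulmX* is not transcribed.
So UlmX is not produced.
cAMP is present, so VorR is inactive.
With no repressor bound, *temB* is transcribed.
So TemB is produced and active.
Malonate is present, so KulS is inactive.
Cellobiose is absent, so HaxE is inactive.
Required activator KulS is absent, so *bexL* is not transcribed.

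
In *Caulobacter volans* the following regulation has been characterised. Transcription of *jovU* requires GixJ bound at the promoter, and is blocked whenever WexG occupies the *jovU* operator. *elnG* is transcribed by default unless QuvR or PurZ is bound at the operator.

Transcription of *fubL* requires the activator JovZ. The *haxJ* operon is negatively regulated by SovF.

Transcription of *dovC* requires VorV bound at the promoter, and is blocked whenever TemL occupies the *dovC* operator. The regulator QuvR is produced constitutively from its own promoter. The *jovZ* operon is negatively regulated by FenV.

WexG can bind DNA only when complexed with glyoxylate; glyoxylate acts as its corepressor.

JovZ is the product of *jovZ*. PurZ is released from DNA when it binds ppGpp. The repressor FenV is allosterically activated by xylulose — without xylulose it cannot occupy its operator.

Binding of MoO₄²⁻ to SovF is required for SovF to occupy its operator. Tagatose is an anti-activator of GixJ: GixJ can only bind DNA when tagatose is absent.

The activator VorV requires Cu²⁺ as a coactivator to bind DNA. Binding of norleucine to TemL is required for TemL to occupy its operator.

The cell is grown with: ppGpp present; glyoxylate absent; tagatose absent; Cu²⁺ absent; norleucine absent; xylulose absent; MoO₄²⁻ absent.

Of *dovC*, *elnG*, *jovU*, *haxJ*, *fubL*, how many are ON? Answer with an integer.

Cu²⁺ is absent, so VorV is inactive.
Norleucine is absent, so TemL is inactive.
Required activator VorV is absent, so *dovC* is not transcribed.
→ *dovC* is OFF.
QuvR is produced constitutively and is active.
ppGpp is present, so PurZ is inactive.
With repressor QuvR bound, *elnG* is not transcribed.
→ *elnG* is OFF.
Tagatose is absent, so GixJ is active.
Glyoxylate is absent, so WexG is inactive.
No repressor is bound and GixJ is active, so *jovU* is transcribed.
→ *jovU* is ON.
MoO₄²⁻ is absent, so SovF is inactive.
With no repressor bound, *haxJ* is transcribed.
→ *haxJ* is ON.
Xylulose is absent, so FenV is inactive.
With no repressor bound, *jovZ* is transcribed.
So JovZ is produced and active.
No repressor is bound and JovZ is active, so *fubL* is transcribed.
→ *fubL* is ON.
3 of the 5 genes are transcribed.

3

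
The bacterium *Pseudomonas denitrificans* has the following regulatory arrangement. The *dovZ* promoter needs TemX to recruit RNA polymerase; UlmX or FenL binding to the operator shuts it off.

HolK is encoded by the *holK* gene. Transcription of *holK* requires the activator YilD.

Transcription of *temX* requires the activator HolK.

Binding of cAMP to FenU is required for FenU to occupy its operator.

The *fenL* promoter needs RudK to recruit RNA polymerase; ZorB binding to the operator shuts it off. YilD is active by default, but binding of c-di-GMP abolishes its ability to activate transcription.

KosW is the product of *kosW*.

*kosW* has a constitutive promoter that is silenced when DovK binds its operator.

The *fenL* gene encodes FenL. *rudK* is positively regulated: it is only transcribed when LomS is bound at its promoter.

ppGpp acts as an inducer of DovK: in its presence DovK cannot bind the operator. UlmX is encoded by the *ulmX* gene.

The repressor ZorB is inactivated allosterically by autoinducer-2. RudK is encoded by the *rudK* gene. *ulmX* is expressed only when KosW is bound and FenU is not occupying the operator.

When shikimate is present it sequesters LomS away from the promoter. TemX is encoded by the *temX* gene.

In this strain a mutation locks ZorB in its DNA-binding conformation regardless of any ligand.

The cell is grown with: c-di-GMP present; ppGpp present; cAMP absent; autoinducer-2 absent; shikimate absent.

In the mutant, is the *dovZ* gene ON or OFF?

cAMP is absent, so FenU is inactive.
ppGpp is present, so DovK is inactive.
With no repressor bound, *kosW* is transcribed.
So KosW is produced and active.
No repressor is bound and KosW is active, so *ulmX* is transcribed.
So UlmX is produced and active.
Shikimate is absent, so LomS is active.
No repressor is bound and LomS is active, so *rudK* is transcribed.
So RudK is produced and active.
ZorB is constitutively active in this strain.
With repressor ZorB bound, *fenL* is not transcribed.
So FenL is not produced.
c-di-GMP is present, so YilD is inactive.
Required activator YilD is absent, so *holK* is not transcribed.
So HolK is not produced.
Required activator HolK is absent, so *temX* is not transcribed.
So TemX is not produced.
With repressor UlmX bound, *dovZ* is not transcribed.

OFF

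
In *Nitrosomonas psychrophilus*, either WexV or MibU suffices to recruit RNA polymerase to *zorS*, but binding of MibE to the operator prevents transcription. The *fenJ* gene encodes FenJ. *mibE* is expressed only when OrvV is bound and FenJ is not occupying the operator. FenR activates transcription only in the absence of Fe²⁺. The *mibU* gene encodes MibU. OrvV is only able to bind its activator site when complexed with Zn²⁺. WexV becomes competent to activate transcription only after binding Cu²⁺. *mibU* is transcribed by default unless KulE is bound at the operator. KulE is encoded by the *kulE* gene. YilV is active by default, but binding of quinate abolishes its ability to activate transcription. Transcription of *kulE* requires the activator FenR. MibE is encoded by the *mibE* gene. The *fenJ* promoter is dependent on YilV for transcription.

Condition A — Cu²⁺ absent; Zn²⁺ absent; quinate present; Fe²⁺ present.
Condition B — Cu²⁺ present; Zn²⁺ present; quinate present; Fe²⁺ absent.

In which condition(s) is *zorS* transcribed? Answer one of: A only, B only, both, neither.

A only

Condition A:
Cu²⁺ is absent, so WexV is inactive.
Zn²⁺ is absent, so OrvV is inactive.
Quinate is present, so YilV is inactive.
Required activator YilV is absent, so *fenJ* is not transcribed.
So FenJ is not produced.
Required activator OrvV is absent, so *mibE* is not transcribed.
So MibE is not produced.
Fe²⁺ is present, so FenR is inactive.
Required activator FenR is absent, so *kulE* is not transcribed.
So KulE is not produced.
With no repressor bound, *mibU* is transcribed.
So MibU is produced and active.
Activator MibU is present, so *zorS* is transcribed.
→ *zorS* is ON in A.
Condition B:
Cu²⁺ is present, so WexV is active.
Zn²⁺ is present, so OrvV is active.
Quinate is present, so YilV is inactive.
Required activator YilV is absent, so *fenJ* is not transcribed.
So FenJ is not produced.
No repressor is bound and OrvV is active, so *mibE* is transcribed.
So MibE is produced and active.
Fe²⁺ is absent, so FenR is active.
No repressor is bound and FenR is active, so *kulE* is transcribed.
So KulE is produced and active.
With repressor KulE bound, *mibU* is not transcribed.
So MibU is not produced.
With repressor MibE bound, *zorS* is not transcribed.
→ *zorS* is OFF in B.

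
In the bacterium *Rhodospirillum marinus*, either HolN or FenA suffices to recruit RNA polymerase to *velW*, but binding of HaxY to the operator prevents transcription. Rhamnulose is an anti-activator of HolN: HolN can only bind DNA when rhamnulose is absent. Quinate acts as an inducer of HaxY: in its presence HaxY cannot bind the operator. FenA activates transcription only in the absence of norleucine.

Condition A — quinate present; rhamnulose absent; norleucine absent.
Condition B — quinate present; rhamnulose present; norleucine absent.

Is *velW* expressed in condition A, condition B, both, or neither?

Condition A:
Quinate is present, so HaxY is inactive.
Rhamnulose is absent, so HolN is active.
Norleucine is absent, so FenA is active.
Activator HolN is present, so *velW* is transcribed.
→ *velW* is ON in A.
Condition B:
Quinate is present, so HaxY is inactive.
Rhamnulose is present, so HolN is inactive.
Norleucine is absent, so FenA is active.
Activator FenA is present, so *velW* is transcribed.
→ *velW* is ON in B.

both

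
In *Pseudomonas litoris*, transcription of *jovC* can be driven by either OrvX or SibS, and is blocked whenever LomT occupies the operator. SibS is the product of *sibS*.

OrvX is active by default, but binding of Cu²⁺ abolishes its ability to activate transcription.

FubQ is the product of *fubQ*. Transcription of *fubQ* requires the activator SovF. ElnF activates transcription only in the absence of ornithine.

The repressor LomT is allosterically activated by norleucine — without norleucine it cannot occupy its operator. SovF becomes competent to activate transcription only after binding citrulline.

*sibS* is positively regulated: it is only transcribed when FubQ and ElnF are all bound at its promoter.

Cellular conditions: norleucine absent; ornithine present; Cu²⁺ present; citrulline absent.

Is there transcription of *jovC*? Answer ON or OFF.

OFF

Cu²⁺ is present, so OrvX is inactive.
Norleucine is absent, so LomT is inactive.
Citrulline is absent, so SovF is inactive.
Required activator SovF is absent, so *fubQ* is not transcribed.
So FubQ is not produced.
Ornithine is present, so ElnF is inactive.
Required activator FubQ is absent, so *sibS* is not transcribed.
So SibS is not produced.
No activator is available at the *jovC* promoter, so *jovC* is not transcribed.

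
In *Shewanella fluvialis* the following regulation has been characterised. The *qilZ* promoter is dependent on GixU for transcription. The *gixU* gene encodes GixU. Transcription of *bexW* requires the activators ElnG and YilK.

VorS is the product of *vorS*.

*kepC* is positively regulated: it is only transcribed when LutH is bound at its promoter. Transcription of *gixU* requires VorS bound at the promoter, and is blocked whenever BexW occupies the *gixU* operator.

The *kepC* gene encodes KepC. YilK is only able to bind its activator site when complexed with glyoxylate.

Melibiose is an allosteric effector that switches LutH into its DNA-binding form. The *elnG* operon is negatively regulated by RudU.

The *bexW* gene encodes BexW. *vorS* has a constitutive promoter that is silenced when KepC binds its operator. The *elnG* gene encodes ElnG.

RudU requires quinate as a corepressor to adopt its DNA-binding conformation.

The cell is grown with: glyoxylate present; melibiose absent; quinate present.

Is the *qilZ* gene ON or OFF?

Melibiose is absent, so LutH is inactive.
Required activator LutH is absent, so *kepC* is not transcribed.
So KepC is not produced.
With no repressor bound, *vorS* is transcribed.
So VorS is produced and active.
Quinate is present, so RudU is active.
With repressor RudU bound, *elnG* is not transcribed.
So ElnG is not produced.
Glyoxylate is present, so YilK is active.
Required activator ElnG is absent, so *bexW* is not transcribed.
So BexW is not produced.
No repressor is bound and VorS is active, so *gixU* is transcribed.
So GixU is produced and active.
No repressor is bound and GixU is active, so *qilZ* is transcribed.

ON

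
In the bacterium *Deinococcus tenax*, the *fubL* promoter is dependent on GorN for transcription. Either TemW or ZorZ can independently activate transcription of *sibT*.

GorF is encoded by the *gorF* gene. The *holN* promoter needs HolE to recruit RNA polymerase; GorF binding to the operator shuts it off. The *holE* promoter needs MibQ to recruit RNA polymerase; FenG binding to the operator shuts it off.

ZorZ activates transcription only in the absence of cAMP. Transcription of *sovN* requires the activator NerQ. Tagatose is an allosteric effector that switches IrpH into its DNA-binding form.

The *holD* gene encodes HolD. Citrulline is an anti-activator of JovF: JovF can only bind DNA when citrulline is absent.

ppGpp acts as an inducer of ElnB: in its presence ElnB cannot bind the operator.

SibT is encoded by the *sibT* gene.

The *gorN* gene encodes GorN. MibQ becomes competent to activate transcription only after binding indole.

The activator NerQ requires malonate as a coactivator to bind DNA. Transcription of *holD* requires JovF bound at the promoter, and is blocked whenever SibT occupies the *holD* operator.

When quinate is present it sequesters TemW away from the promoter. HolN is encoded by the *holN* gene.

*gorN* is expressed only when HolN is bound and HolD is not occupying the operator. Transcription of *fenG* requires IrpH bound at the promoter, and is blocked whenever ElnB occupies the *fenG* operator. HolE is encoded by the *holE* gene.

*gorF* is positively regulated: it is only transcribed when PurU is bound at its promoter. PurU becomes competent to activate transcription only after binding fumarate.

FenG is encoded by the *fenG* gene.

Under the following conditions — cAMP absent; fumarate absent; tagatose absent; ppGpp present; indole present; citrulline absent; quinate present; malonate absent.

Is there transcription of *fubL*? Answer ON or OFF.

ON

Tagatose is absent, so IrpH is inactive.
ppGpp is present, so ElnB is inactive.
Required activator IrpH is absent, so *fenG* is not transcribed.
So FenG is not produced.
Indole is present, so MibQ is active.
No repressor is bound and MibQ is active, so *holE* is transcribed.
So HolE is produced and active.
Fumarate is absent, so PurU is inactive.
Required activator PurU is absent, so *gorF* is not transcribed.
So GorF is not produced.
No repressor is bound and HolE is active, so *holN* is transcribed.
So HolN is produced and active.
Citrulline is absent, so JovF is active.
Quinate is present, so TemW is inactive.
cAMP is absent, so ZorZ is active.
Activator ZorZ is present, so *sibT* is transcribed.
So SibT is produced and active.
With repressor SibT bound, *holD* is not transcribed.
So HolD is not produced.
No repressor is bound and HolN is active, so *gorN* is transcribed.
So GorN is produced and active.
No repressor is bound and GorN is active, so *fubL* is transcribed.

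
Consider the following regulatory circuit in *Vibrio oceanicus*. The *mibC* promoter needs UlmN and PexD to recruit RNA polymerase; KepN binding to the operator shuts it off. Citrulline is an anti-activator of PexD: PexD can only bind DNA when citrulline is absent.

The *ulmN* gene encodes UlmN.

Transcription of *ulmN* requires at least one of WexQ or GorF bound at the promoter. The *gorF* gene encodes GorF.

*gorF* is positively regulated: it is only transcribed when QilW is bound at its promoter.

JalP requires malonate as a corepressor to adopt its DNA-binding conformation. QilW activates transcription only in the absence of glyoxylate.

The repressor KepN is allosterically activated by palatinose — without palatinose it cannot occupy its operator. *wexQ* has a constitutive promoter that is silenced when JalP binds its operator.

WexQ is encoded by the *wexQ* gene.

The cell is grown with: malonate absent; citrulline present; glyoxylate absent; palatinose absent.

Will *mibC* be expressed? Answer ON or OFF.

OFF

Malonate is absent, so JalP is inactive.
With no repressor bound, *wexQ* is transcribed.
So WexQ is produced and active.
Glyoxylate is absent, so QilW is active.
No repressor is bound and QilW is active, so *gorF* is transcribed.
So GorF is produced and active.
Activator WexQ is present, so *ulmN* is transcribed.
So UlmN is produced and active.
Palatinose is absent, so KepN is inactive.
Citrulline is present, so PexD is inactive.
Required activator PexD is absent, so *mibC* is not transcribed.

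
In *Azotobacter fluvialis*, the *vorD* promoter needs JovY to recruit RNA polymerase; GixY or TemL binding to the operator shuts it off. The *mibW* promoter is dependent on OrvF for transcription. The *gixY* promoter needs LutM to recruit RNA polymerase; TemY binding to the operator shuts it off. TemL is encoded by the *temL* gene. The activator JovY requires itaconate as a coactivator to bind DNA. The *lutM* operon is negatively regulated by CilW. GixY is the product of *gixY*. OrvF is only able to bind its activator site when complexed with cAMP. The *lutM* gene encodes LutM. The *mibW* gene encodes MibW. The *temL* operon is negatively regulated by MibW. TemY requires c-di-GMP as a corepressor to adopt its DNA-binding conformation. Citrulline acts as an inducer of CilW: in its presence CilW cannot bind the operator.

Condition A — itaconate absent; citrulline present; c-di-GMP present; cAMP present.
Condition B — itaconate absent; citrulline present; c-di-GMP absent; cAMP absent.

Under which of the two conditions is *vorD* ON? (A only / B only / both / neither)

Condition A:
Itaconate is absent, so JovY is inactive.
Citrulline is present, so CilW is inactive.
With no repressor bound, *lutM* is transcribed.
So LutM is produced and active.
c-di-GMP is present, so TemY is active.
With repressor TemY bound, *gixY* is not transcribed.
So GixY is not produced.
cAMP is present, so OrvF is active.
No repressor is bound and OrvF is active, so *mibW* is transcribed.
So MibW is produced and active.
With repressor MibW bound, *temL* is not transcribed.
So TemL is not produced.
Required activator JovY is absent, so *vorD* is not transcribed.
→ *vorD* is OFF in A.
Condition B:
Itaconate is absent, so JovY is inactive.
Citrulline is present, so CilW is inactive.
With no repressor bound, *lutM* is transcribed.
So LutM is produced and active.
c-di-GMP is absent, so TemY is inactive.
No repressor is bound and LutM is active, so *gixY* is transcribed.
So GixY is produced and active.
cAMP is absent, so OrvF is inactive.
Required activator OrvF is absent, so *mibW* is not transcribed.
So MibW is not produced.
With no repressor bound, *temL* is transcribed.
So TemL is produced and active.
With repressor GixY bound, *vorD* is not transcribed.
→ *vorD* is OFF in B.

neither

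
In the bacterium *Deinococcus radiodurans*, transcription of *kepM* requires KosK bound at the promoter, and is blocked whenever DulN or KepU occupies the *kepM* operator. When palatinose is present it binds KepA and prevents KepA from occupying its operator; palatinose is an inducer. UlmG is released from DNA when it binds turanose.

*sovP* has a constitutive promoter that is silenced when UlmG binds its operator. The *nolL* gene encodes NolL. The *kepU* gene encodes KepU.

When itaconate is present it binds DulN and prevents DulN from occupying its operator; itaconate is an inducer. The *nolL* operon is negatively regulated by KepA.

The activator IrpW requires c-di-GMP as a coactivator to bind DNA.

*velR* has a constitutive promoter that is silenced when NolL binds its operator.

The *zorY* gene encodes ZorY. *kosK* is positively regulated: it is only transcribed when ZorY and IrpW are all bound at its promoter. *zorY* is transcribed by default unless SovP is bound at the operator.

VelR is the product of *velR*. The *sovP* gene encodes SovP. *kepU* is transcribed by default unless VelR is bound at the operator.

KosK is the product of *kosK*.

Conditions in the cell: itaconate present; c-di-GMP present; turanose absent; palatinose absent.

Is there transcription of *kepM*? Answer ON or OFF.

ON

Itaconate is present, so DulN is inactive.
Turanose is absent, so UlmG is active.
With repressor UlmG bound, *sovP* is not transcribed.
So SovP is not produced.
With no repressor bound, *zorY* is transcribed.
So ZorY is produced and active.
c-di-GMP is present, so IrpW is active.
No repressor is bound and ZorY and IrpW are active, so *kosK* is transcribed.
So KosK is produced and active.
Palatinose is absent, so KepA is active.
With repressor KepA bound, *nolL* is not transcribed.
So NolL is not produced.
With no repressor bound, *velR* is transcribed.
So VelR is produced and active.
With repressor VelR bound, *kepU* is not transcribed.
So KepU is not produced.
No repressor is bound and KosK is active, so *kepM* is transcribed.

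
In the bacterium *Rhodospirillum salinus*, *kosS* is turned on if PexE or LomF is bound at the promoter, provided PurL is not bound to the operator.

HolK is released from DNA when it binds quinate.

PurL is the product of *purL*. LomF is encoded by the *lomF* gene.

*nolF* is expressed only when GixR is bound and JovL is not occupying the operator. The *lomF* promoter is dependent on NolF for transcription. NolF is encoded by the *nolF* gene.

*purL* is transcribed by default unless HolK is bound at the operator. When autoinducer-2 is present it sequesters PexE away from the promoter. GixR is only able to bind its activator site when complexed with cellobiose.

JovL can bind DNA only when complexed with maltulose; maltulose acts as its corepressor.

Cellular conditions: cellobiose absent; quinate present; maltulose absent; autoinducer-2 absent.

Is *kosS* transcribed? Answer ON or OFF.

Quinate is present, so HolK is inactive.
With no repressor bound, *purL* is transcribed.
So PurL is produced and active.
Autoinducer-2 is absent, so PexE is active.
Maltulose is absent, so JovL is inactive.
Cellobiose is absent, so GixR is inactive.
Required activator GixR is absent, so *nolF* is not transcribed.
So NolF is not produced.
Required activator NolF is absent, so *lomF* is not transcribed.
So LomF is not produced.
With repressor PurL bound, *kosS* is not transcribed.

OFF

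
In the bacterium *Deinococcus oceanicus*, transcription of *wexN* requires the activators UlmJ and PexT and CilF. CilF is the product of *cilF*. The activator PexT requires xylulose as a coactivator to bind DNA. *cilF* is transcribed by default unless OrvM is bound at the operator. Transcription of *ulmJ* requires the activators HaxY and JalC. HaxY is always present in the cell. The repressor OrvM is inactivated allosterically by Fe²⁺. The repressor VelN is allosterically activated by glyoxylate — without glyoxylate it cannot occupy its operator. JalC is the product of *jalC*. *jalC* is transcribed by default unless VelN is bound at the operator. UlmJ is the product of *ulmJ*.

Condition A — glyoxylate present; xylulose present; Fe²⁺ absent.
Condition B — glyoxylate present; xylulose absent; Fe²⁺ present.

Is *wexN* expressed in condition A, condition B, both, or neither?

Condition A:
HaxY is produced constitutively and is active.
Glyoxylate is present, so VelN is active.
With repressor VelN bound, *jalC* is not transcribed.
So JalC is not produced.
Required activator JalC is absent, so *ulmJ* is not transcribed.
So UlmJ is not produced.
Xylulose is present, so PexT is active.
Fe²⁺ is absent, so OrvM is active.
With repressor OrvM bound, *cilF* is not transcribed.
So CilF is not produced.
Required activator UlmJ is absent, so *wexN* is not transcribed.
→ *wexN* is OFF in A.
Condition B:
HaxY is produced constitutively and is active.
Glyoxylate is present, so VelN is active.
With repressor VelN bound, *jalC* is not transcribed.
So JalC is not produced.
Required activator JalC is absent, so *ulmJ* is not transcribed.
So UlmJ is not produced.
Xylulose is absent, so PexT is inactive.
Fe²⁺ is present, so OrvM is inactive.
With no repressor bound, *cilF* is transcribed.
So CilF is produced and active.
Required activator UlmJ is absent, so *wexN* is not transcribed.
→ *wexN* is OFF in B.

neither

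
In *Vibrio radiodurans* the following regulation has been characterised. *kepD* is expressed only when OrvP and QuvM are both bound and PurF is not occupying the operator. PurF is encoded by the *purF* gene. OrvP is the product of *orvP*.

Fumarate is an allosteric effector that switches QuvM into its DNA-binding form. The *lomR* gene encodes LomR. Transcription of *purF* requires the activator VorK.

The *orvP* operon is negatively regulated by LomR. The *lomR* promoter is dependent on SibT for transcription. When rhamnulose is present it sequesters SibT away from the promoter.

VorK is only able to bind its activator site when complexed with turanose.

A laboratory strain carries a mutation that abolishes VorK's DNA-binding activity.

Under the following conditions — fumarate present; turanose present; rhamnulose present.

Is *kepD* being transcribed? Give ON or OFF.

ON

VorK is non-functional in this strain, so it has no effect.
Required activator VorK is absent, so *purF* is not transcribed.
So PurF is not produced.
Rhamnulose is present, so SibT is inactive.
Required activator SibT is absent, so *lomR* is not transcribed.
So LomR is not produced.
With no repressor bound, *orvP* is transcribed.
So OrvP is produced and active.
Fumarate is present, so QuvM is active.
No repressor is bound and OrvP and QuvM are active, so *kepD* is transcribed.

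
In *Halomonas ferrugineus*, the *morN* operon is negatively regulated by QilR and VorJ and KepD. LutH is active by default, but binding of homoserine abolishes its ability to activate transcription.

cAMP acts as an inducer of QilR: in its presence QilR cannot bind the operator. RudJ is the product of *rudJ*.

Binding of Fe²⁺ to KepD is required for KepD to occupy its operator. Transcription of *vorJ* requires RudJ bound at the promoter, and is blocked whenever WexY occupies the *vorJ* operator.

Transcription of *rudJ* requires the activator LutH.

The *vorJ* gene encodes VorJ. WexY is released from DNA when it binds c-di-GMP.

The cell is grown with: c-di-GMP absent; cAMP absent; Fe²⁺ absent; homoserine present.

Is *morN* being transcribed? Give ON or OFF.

cAMP is absent, so QilR is active.
Homoserine is present, so LutH is inactive.
Required activator LutH is absent, so *rudJ* is not transcribed.
So RudJ is not produced.
c-di-GMP is absent, so WexY is active.
With repressor WexY bound, *vorJ* is not transcribed.
So VorJ is not produced.
Fe²⁺ is absent, so KepD is inactive.
With repressor QilR bound, *morN* is not transcribed.

OFF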